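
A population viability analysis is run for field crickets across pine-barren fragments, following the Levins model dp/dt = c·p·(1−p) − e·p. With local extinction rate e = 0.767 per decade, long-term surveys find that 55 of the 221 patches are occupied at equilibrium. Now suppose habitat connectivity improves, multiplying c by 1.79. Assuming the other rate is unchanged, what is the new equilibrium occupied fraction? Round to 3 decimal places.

0.580

Observed p* = 55/221 = 0.24887.
Balance c(1−p*) = e gives c = e/(1 − 0.24887) = 0.767/0.75113 = 1.02113.
New p* = 1 − e/c = 1 − 0.76700/1.82782 = 0.58037.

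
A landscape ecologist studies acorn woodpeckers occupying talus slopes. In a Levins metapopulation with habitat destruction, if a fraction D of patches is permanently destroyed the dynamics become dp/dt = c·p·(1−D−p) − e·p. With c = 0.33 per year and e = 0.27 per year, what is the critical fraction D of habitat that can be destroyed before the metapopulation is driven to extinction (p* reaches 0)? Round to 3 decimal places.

0.182

The nontrivial equilibrium is p* = (1−D) − e/c; extinction occurs when this hits zero.
So D_crit = 1 − e/c = 1 − 0.27/0.33 = 1 − 0.8182 = 0.1818.
Note this equals the original equilibrium occupancy — the Levins extinction-debt result.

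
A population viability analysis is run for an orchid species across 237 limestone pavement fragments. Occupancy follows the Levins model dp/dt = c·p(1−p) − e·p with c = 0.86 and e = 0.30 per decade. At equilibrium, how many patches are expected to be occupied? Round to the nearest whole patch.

p* = 1 − e/c = 1 − 0.30/0.86 = 0.6512.
Expected occupied patches = N × p* = 237 × 0.6512 = 154.33 ≈ 154.

154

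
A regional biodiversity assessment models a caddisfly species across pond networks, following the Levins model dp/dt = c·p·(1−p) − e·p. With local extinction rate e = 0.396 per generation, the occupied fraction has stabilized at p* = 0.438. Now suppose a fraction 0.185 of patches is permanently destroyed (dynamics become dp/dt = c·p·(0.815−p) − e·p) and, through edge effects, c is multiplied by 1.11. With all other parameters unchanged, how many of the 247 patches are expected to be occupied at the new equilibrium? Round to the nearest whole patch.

Balance c(1−p*) = e gives c = e/(1 − 0.43800) = 0.396/0.56200 = 0.70463.
New p* = 0.815 − e/c = 0.815 − 0.39600/0.78214 = 0.30870.
Expected occupied = 247 × 0.30870 = 76.25 ≈ 76.

76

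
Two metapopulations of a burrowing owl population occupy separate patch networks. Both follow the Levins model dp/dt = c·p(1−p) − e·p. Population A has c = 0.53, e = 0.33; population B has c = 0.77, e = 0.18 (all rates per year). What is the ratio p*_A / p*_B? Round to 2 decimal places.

A: p*_A = 1 − 0.33/0.53 = 0.3774.
B: p*_B = 1 − 0.18/0.77 = 0.7662.
p*_A / p*_B = 0.3774/0.7662 = 0.4925.

0.49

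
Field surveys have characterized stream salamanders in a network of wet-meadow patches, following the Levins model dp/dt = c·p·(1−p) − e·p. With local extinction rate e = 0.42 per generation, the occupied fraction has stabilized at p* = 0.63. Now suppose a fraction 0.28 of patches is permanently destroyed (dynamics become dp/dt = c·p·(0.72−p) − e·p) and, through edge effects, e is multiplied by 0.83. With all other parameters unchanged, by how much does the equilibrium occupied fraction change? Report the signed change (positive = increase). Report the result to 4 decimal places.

Balance c(1−p*) = e gives c = e/(1 − 0.63000) = 0.42/0.37000 = 1.13514.
New p* = 0.72 − e/c = 0.72 − 0.34860/1.13514 = 0.41290.
Δp* = 0.41290 − 0.63000 = -0.21710.

-0.2171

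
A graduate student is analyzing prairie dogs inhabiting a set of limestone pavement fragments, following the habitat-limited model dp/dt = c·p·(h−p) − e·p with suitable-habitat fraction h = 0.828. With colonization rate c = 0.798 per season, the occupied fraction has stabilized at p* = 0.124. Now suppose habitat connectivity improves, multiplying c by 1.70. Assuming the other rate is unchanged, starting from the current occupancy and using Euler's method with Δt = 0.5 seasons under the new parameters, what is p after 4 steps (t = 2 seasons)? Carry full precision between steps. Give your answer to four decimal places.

0.2325

Balance c(h−p*) = e gives e = 0.798×(0.828 − 0.12400) = 0.56179.
Starting from p₀ = 0.12400; update p ← p + (dp/dt)·Δt with the new parameters.
  1  |  dp/dt·Δt = +0.024382  |  p_1 = 0.148382
  2  |  dp/dt·Δt = +0.026722  |  p_2 = 0.175104
  3  |  dp/dt·Δt = +0.028360  |  p_3 = 0.203464
  4  |  dp/dt·Δt = +0.029040  |  p_4 = 0.232504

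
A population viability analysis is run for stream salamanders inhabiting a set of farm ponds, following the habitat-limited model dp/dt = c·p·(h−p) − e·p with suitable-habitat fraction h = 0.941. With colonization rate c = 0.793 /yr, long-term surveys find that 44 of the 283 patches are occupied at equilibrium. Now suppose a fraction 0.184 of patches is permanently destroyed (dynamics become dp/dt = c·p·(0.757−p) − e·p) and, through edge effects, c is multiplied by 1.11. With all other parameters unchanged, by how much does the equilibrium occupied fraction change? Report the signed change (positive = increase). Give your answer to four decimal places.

Observed p* = 44/283 = 0.15548.
Balance c(h−p*) = e gives e = 0.793×(0.941 − 0.15548) = 0.62292.
New p* = 0.757 − e/c = 0.757 − 0.62292/0.88023 = 0.04932.
Δp* = 0.04932 − 0.15548 = -0.10616.

-0.1062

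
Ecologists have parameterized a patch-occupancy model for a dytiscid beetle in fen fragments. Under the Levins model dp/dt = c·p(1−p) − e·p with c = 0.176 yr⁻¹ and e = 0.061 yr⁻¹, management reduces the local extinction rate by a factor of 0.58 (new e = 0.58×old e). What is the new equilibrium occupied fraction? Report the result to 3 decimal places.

0.799

Before: p* = 1 − 0.061/0.176 = 0.6534.
After the change, c = 0.176, e = 0.03538, so p* = 1 − 0.03538/0.176 = 0.7990.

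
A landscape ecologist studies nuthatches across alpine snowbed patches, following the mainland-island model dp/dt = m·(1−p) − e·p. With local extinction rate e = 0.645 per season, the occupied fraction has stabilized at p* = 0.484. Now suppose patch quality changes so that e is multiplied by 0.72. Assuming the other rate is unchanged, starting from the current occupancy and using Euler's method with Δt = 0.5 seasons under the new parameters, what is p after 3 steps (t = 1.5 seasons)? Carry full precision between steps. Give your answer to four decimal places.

0.5575

Balance m(1−p*) = e·p* gives m = e·p*/(1−p*) = 0.645×0.48400/0.51600 = 0.60500.
Starting from p₀ = 0.48400; update p ← p + (dp/dt)·Δt with the new parameters.
  1  |  dp/dt·Δt = +0.043705  |  p_1 = 0.527705
  2  |  dp/dt·Δt = +0.020336  |  p_2 = 0.548041
  3  |  dp/dt·Δt = +0.009462  |  p_3 = 0.557504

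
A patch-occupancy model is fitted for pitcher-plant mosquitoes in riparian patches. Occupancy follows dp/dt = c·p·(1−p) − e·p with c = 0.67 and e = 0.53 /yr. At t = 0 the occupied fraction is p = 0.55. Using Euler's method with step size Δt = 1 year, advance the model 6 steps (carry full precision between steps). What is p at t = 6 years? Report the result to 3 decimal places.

Update rule: p ← p + [c·p·(1−p) − e·p]·Δt with Δt = 1.
  1  |  dp/dt·Δt = -0.125675  |  p_1 = 0.424325
  2  |  dp/dt·Δt = -0.061229  |  p_2 = 0.363096
  3  |  dp/dt·Δt = -0.037498  |  p_3 = 0.325597
  4  |  dp/dt·Δt = -0.025446  |  p_4 = 0.300152
  5  |  dp/dt·Δt = -0.018340  |  p_5 = 0.281812
  6  |  dp/dt·Δt = -0.013756  |  p_6 = 0.268056

0.268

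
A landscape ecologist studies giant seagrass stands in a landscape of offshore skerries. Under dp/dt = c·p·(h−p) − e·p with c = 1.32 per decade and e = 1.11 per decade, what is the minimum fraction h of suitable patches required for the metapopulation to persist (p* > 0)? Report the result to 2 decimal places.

p* = h − e/c is positive only when h > e/c.
h_min = e/c = 1.11/1.32 = 0.8409.

0.84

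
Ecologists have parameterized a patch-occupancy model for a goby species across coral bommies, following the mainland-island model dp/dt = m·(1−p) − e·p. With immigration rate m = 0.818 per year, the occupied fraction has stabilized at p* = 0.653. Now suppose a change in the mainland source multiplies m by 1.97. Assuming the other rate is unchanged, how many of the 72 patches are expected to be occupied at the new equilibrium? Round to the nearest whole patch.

57

Balance m(1−p*) = e·p* gives e = m(1−p*)/p* = 0.818×0.34700/0.65300 = 0.43468.
New p* = m/(m+e) = 1.61146/(1.61146+0.43468) = 0.78756.
Expected occupied = 72 × 0.78756 = 56.70 ≈ 57.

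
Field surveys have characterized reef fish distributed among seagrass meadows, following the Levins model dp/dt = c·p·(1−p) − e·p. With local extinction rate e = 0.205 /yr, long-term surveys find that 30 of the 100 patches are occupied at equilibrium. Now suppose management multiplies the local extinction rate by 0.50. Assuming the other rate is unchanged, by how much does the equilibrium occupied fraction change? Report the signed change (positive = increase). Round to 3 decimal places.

Observed p* = 30/100 = 0.30000.
Balance c(1−p*) = e gives c = e/(1 − 0.30000) = 0.205/0.70000 = 0.29286.
New p* = 1 − e/c = 1 − 0.10250/0.29286 = 0.65000.
Δp* = 0.65000 − 0.30000 = +0.35000.

0.350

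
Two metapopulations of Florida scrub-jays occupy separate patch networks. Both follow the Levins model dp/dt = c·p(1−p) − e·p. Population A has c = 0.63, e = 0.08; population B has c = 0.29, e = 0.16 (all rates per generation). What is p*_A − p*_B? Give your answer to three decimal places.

0.425

A: p*_A = 1 − 0.08/0.63 = 0.8730.
B: p*_B = 1 − 0.16/0.29 = 0.4483.
p*_A − p*_B = 0.8730 − 0.4483 = 0.4247.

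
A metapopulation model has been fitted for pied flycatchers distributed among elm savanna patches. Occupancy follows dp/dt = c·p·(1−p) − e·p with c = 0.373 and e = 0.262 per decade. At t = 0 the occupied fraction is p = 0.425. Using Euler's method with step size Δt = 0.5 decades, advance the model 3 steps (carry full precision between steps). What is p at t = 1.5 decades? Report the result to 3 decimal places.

Update rule: p ← p + [c·p·(1−p) − e·p]·Δt with Δt = 0.5.
  1  |  dp/dt·Δt = -0.010099  |  p_1 = 0.414901
  2  |  dp/dt·Δt = -0.009078  |  p_2 = 0.405823
  3  |  dp/dt·Δt = -0.008192  |  p_3 = 0.397631

0.398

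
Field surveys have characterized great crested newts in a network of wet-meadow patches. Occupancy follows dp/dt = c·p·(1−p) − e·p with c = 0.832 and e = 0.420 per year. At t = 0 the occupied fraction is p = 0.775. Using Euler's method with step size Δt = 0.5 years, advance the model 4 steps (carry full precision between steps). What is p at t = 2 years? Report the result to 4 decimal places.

Update rule: p ← p + [c·p·(1−p) − e·p]·Δt with Δt = 0.5.
step 1: Δp = -0.09021, p = 0.68479
step 2: Δp = -0.05401, p = 0.63078
step 3: Δp = -0.03558, p = 0.59520
step 4: Δp = -0.02476, p = 0.57044

0.5704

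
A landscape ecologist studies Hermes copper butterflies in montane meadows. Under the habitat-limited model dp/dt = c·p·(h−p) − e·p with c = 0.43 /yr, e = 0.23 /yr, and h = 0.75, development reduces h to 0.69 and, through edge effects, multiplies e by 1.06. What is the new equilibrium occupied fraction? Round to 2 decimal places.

Before: p* = h − e/c = 0.75 − 0.23/0.43 = 0.75 − 0.5349 = 0.2151.
After: c = 0.43, e = 0.2438, h = 0.69; p* = 0.69 − 0.2438/0.43 = 0.1230.

0.12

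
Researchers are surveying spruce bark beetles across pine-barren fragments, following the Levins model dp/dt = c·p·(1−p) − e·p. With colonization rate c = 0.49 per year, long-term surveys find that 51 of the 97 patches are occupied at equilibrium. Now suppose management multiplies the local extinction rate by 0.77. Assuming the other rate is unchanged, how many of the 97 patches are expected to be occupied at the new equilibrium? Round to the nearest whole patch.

Observed p* = 51/97 = 0.52577.
Balance c(1−p*) = e gives e = 0.49×(1 − 0.52577) = 0.23237.
New p* = 1 − e/c = 1 − 0.17892/0.49000 = 0.63486.
Expected occupied = 97 × 0.63486 = 61.58 ≈ 62.

62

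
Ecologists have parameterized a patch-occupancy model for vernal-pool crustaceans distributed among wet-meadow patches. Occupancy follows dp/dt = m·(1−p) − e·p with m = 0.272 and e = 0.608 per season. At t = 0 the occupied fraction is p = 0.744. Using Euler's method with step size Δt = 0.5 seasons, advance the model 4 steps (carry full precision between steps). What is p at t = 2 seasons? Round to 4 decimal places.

0.3519

Update rule: p ← p + [m·(1−p) − e·p]·Δt with Δt = 0.5.
p: 0.74400 → 0.55264  (Δp = -0.19136)
p: 0.55264 → 0.44548  (Δp = -0.10716)
p: 0.44548 → 0.38547  (Δp = -0.06001)
p: 0.38547 → 0.35186  (Δp = -0.03361)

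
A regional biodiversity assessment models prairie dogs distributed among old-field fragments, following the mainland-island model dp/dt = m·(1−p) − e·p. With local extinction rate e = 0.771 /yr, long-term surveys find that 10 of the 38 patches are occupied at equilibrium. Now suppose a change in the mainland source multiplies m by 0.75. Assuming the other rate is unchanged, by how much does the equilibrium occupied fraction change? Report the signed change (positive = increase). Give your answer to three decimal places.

-0.052

Observed p* = 10/38 = 0.26316.
Balance m(1−p*) = e·p* gives m = e·p*/(1−p*) = 0.771×0.26316/0.73684 = 0.27536.
New p* = m/(m+e) = 0.20652/(0.20652+0.77100) = 0.21127.
Δp* = 0.21127 − 0.26316 = -0.05189.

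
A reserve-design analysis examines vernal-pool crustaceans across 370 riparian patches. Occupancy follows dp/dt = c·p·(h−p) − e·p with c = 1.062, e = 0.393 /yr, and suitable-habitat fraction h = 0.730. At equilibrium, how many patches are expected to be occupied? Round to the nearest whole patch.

133

p* = h − e/c = 0.730 − 0.3701 = 0.3599.
Expected occupied patches = N × p* = 370 × 0.3599 = 133.18 ≈ 133.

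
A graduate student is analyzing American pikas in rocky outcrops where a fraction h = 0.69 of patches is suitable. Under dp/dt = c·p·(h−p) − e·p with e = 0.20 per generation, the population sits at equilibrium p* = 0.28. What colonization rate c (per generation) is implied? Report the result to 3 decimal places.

At equilibrium c(h−p*) = e, so c = e/(h−p*).
c = 0.20/(0.69 − 0.28) = 0.20/0.4100 = 0.4878.

0.488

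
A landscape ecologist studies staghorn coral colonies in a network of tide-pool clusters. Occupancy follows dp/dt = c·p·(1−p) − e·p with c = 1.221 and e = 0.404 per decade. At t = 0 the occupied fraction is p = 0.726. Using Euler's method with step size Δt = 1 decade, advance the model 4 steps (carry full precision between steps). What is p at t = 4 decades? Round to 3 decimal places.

Update rule: p ← p + [c·p·(1−p) − e·p]·Δt with Δt = 1.
p: 0.72600 → 0.67558  (Δp = -0.05042)
p: 0.67558 → 0.67025  (Δp = -0.00533)
p: 0.67025 → 0.66933  (Δp = -0.00093)
p: 0.66933 → 0.66916  (Δp = -0.00017)

0.669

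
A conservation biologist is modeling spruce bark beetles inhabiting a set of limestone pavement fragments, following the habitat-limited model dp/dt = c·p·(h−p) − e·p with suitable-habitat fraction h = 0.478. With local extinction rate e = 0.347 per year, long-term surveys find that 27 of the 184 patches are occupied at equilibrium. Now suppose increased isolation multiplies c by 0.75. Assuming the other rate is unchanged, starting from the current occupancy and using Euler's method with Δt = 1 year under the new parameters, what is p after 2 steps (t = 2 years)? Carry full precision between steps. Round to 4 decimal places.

Observed p* = 27/184 = 0.14674.
Balance c(h−p*) = e gives c = e/(0.478 − 0.14674) = 0.347/0.33126 = 1.04751.
Starting from p₀ = 0.14674; update p ← p + (dp/dt)·Δt with the new parameters.
step 1: Δp = -0.01273, p = 0.13401
step 2: Δp = -0.01029, p = 0.12372

0.1237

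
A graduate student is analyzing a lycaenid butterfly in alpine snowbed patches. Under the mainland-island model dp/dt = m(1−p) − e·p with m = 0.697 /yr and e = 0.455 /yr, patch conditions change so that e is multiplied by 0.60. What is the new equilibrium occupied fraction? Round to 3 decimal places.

0.719

Before: p* = 0.697/(0.697+0.455) = 0.6050.
After: m = 0.697, e = 0.273; p* = 0.697/0.9700 = 0.7186.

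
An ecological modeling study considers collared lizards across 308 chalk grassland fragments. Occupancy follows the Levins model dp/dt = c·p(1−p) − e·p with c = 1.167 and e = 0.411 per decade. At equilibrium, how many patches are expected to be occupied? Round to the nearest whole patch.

p* = 1 − e/c = 1 − 0.411/1.167 = 0.6478.
Expected occupied patches = N × p* = 308 × 0.6478 = 199.53 ≈ 200.

200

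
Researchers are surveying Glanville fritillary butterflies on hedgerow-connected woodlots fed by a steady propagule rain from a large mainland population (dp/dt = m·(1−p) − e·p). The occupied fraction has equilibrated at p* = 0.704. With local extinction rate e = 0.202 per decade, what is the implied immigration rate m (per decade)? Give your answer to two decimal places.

0.48

At equilibrium m(1−p*) = e·p*, so m = e·p*/(1−p*).
m = 0.202 × 0.704 / 0.2960 = 0.1422/0.2960 = 0.4804.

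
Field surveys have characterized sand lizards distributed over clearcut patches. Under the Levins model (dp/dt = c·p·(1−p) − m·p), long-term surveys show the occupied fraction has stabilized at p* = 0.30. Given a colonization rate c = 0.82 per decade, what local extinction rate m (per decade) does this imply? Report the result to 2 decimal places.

At equilibrium c(1−p*) = m.
m = 0.82 × (1 − 0.30) = 0.82 × 0.7000 = 0.5740.

0.57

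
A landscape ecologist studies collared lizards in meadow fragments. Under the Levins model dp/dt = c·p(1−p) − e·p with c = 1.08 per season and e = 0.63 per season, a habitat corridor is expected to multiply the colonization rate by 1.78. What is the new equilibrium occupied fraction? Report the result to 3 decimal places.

0.672

Before: p* = 1 − 0.63/1.08 = 0.4167.
After the change, c = 1.9224, e = 0.63, so p* = 1 − 0.63/1.9224 = 0.6723.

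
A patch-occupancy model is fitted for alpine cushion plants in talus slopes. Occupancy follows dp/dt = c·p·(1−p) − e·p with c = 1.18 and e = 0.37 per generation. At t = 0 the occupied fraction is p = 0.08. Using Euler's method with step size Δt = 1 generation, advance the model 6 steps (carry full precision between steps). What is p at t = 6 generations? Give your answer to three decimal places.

0.662

Update rule: p ← p + [c·p·(1−p) − e·p]·Δt with Δt = 1.
t = 1: p = 0.08000 + (+0.05725) = 0.13725
t = 2: p = 0.13725 + (+0.08894) = 0.22619
t = 3: p = 0.22619 + (+0.12284) = 0.34903
t = 4: p = 0.34903 + (+0.13896) = 0.48800
t = 5: p = 0.48800 + (+0.11427) = 0.60227
t = 6: p = 0.60227 + (+0.05982) = 0.66209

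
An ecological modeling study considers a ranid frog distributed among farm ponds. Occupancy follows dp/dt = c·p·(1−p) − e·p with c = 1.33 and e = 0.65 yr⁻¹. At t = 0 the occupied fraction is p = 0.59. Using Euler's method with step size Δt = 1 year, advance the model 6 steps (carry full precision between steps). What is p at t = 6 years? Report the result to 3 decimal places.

Update rule: p ← p + [c·p·(1−p) − e·p]·Δt with Δt = 1.
  1  |  dp/dt·Δt = -0.061773  |  p_1 = 0.528227
  2  |  dp/dt·Δt = -0.011907  |  p_2 = 0.516320
  3  |  dp/dt·Δt = -0.003462  |  p_3 = 0.512858
  4  |  dp/dt·Δt = -0.001077  |  p_4 = 0.511780
  5  |  dp/dt·Δt = -0.000342  |  p_5 = 0.511439
  6  |  dp/dt·Δt = -0.000109  |  p_6 = 0.511329

0.511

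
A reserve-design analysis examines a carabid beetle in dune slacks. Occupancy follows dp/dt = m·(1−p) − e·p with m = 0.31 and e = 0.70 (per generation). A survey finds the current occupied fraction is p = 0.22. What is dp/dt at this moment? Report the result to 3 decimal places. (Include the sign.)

Colonization term: m·(1−p) = 0.31×0.7800 = 0.24180.
Extinction term: e·p = 0.15400.
dp/dt = 0.24180 − 0.15400 = 0.08780.

0.088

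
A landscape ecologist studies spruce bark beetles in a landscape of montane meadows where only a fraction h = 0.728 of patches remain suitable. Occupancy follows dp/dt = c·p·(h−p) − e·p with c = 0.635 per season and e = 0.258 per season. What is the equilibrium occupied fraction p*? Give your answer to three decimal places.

0.322

Setting dp/dt = 0 and dividing by p* gives c·(h−p*) = e.
So p* = h − e/c = 0.728 − 0.258/0.635 = 0.728 − 0.4063 = 0.3217.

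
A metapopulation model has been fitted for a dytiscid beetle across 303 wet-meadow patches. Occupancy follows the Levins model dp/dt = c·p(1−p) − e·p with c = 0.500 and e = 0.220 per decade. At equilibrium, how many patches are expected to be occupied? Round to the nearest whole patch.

170

p* = 1 − e/c = 1 − 0.220/0.500 = 0.5600.
Expected occupied patches = N × p* = 303 × 0.5600 = 169.68 ≈ 170.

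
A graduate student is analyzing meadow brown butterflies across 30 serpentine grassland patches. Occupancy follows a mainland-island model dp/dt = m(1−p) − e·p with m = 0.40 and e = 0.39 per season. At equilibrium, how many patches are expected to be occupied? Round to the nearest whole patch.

p* = m/(m+e) = 0.40/0.7900 = 0.5063.
Expected occupied patches = N × p* = 30 × 0.5063 = 15.19 ≈ 15.

15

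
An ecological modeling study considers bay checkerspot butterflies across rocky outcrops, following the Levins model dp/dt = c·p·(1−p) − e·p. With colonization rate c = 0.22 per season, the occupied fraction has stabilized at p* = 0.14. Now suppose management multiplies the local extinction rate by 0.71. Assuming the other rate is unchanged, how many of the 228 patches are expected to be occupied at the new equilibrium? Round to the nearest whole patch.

89

Balance c(1−p*) = e gives e = 0.22×(1 − 0.14000) = 0.18920.
New p* = 1 − e/c = 1 − 0.13433/0.22000 = 0.38941.
Expected occupied = 228 × 0.38941 = 88.79 ≈ 89.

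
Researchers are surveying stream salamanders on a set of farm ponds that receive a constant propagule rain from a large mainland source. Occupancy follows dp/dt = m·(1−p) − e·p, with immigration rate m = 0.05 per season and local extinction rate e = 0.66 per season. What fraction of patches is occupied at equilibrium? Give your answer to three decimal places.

0.070

Setting dp/dt = 0: m − m·p* = e·p*, so m = (m+e)·p*.
p* = m/(m+e) = 0.05/(0.05+0.66) = 0.05/0.7100 = 0.0704.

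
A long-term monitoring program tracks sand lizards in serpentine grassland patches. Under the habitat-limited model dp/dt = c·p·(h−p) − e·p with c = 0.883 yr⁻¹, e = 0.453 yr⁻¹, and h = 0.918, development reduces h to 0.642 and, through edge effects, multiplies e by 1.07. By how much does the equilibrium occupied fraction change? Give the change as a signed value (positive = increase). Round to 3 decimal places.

-0.312

Before: p* = h − e/c = 0.918 − 0.453/0.883 = 0.918 − 0.5130 = 0.4050.
After: c = 0.883, e = 0.48471, h = 0.642; p* = 0.642 − 0.48471/0.883 = 0.0931.
Δp* = 0.0931 − 0.4050 = -0.3119.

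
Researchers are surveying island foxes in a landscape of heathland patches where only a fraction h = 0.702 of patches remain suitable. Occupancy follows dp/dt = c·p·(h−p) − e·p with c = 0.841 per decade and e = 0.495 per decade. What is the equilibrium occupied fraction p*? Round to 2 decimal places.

Setting dp/dt = 0 and dividing by p* gives c·(h−p*) = e.
So p* = h − e/c = 0.702 − 0.495/0.841 = 0.702 − 0.5886 = 0.1134.

0.11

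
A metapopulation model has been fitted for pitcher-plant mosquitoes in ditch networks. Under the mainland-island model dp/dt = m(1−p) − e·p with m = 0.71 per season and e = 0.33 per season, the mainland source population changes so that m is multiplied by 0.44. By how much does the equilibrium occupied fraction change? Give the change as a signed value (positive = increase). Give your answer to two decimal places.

Before: p* = 0.71/(0.71+0.33) = 0.6827.
After: m = 0.3124, e = 0.33; p* = 0.3124/0.6424 = 0.4863.
Δp* = 0.4863 − 0.6827 = -0.1964.

-0.20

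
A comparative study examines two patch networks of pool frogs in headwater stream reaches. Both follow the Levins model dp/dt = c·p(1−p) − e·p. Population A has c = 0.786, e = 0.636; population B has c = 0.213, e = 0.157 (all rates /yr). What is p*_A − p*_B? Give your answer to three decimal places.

A: p*_A = 1 − 0.636/0.786 = 0.1908.
B: p*_B = 1 − 0.157/0.213 = 0.2629.
p*_A − p*_B = 0.1908 − 0.2629 = -0.0721.

-0.072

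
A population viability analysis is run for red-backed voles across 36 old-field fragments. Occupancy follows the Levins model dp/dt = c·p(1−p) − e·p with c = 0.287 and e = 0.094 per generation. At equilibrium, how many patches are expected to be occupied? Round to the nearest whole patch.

24

p* = 1 − e/c = 1 − 0.094/0.287 = 0.6725.
Expected occupied patches = N × p* = 36 × 0.6725 = 24.21 ≈ 24.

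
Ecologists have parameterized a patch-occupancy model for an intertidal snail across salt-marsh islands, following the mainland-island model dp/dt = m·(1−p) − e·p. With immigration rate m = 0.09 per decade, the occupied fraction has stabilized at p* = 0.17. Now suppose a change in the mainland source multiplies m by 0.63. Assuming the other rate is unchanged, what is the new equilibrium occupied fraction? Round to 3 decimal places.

Balance m(1−p*) = e·p* gives e = m(1−p*)/p* = 0.09×0.83000/0.17000 = 0.43941.
New p* = m/(m+e) = 0.05670/(0.05670+0.43941) = 0.11429.

0.114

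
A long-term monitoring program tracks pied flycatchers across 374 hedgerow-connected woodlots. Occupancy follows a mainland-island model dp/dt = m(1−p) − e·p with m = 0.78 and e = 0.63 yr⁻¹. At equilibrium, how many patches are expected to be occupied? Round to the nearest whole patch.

207

p* = m/(m+e) = 0.78/1.4100 = 0.5532.
Expected occupied patches = N × p* = 374 × 0.5532 = 206.89 ≈ 207.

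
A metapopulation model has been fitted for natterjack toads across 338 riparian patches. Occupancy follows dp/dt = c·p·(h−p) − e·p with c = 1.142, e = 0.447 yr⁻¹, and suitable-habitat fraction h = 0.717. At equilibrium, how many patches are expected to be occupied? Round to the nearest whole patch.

p* = h − e/c = 0.717 − 0.3914 = 0.3256.
Expected occupied patches = N × p* = 338 × 0.3256 = 110.05 ≈ 110.

110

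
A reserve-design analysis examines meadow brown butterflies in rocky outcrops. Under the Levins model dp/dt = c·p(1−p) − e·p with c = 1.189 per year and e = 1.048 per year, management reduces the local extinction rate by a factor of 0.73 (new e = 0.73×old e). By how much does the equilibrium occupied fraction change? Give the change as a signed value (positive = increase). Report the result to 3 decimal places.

0.238

Before: p* = 1 − 1.048/1.189 = 0.1186.
After the change, c = 1.189, e = 0.76504, so p* = 1 − 0.76504/1.189 = 0.3566.
Δp* = 0.3566 − 0.1186 = +0.2380.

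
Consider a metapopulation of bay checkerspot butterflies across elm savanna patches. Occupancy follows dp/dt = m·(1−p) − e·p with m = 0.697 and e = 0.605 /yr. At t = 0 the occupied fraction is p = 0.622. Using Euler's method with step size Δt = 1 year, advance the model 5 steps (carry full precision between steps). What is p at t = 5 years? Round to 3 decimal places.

0.535

Update rule: p ← p + [m·(1−p) − e·p]·Δt with Δt = 1.
p: 0.62200 → 0.50916  (Δp = -0.11284)
p: 0.50916 → 0.54323  (Δp = +0.03408)
p: 0.54323 → 0.53294  (Δp = -0.01029)
p: 0.53294 → 0.53605  (Δp = +0.00311)
p: 0.53605 → 0.53511  (Δp = -0.00094)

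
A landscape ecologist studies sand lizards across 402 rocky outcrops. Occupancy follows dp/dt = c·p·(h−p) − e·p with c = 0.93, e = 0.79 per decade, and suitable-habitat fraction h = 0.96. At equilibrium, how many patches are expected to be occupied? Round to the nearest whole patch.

44

p* = h − e/c = 0.96 − 0.8495 = 0.1105.
Expected occupied patches = N × p* = 402 × 0.1105 = 44.44 ≈ 44.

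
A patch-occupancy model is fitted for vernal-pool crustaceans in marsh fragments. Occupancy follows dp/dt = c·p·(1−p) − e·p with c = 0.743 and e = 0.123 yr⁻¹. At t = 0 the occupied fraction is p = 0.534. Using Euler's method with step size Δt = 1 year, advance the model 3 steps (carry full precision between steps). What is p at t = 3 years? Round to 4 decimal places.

Update rule: p ← p + [c·p·(1−p) − e·p]·Δt with Δt = 1.
t = 1: p = 0.53400 + (+0.11921) = 0.65321
t = 2: p = 0.65321 + (+0.08796) = 0.74117
t = 3: p = 0.74117 + (+0.05137) = 0.79254

0.7925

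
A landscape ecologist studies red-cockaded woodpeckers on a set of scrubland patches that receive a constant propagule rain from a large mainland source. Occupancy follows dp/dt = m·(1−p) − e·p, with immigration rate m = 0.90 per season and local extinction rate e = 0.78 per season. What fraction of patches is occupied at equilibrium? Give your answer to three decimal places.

At equilibrium the propagule rain into empty patches balances local extinction: m(1−p*) = e·p*.
p* = m/(m+e) = 0.90/(0.90+0.78) = 0.90/1.6800 = 0.5357.

0.536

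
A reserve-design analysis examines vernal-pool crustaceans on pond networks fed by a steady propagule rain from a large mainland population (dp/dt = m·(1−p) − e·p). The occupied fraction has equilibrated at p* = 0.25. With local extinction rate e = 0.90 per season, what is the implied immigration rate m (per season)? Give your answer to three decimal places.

0.300

At equilibrium m(1−p*) = e·p*, so m = e·p*/(1−p*).
m = 0.90 × 0.25 / 0.7500 = 0.2250/0.7500 = 0.3000.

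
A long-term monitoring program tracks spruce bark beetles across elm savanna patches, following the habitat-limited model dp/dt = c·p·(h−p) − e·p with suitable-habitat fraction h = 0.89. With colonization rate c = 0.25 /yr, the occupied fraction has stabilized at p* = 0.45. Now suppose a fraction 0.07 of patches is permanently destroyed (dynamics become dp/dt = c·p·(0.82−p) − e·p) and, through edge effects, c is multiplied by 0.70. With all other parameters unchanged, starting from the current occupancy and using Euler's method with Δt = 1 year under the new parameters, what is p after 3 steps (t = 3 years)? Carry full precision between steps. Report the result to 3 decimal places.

0.396

Balance c(h−p*) = e gives e = 0.25×(0.89 − 0.45000) = 0.11000.
Starting from p₀ = 0.45000; update p ← p + (dp/dt)·Δt with the new parameters.
p: 0.45000 → 0.42964  (Δp = -0.02036)
p: 0.42964 → 0.41173  (Δp = -0.01791)
p: 0.41173 → 0.39585  (Δp = -0.01587)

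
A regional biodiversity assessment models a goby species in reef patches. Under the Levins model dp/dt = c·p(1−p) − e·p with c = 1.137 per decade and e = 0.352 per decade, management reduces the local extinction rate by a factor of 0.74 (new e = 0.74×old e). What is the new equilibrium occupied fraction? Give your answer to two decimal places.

0.77

Before: p* = 1 − 0.352/1.137 = 0.6904.
After the change, c = 1.137, e = 0.26048, so p* = 1 − 0.26048/1.137 = 0.7709.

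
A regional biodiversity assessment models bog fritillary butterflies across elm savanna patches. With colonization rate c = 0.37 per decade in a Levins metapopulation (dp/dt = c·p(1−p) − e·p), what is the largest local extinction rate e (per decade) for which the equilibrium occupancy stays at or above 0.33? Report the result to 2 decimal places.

1 − e/c ≥ 0.33 ⇒ e ≤ c(1 − 0.33) = 0.37 × 0.6700.
e_max = 0.2479.

0.25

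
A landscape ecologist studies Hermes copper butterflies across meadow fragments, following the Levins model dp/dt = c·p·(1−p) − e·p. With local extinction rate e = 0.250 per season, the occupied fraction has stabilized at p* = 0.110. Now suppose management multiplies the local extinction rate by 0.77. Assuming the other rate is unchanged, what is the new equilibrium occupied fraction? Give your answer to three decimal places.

Balance c(1−p*) = e gives c = e/(1 − 0.11000) = 0.250/0.89000 = 0.28090.
New p* = 1 − e/c = 1 − 0.19250/0.28090 = 0.31470.

0.315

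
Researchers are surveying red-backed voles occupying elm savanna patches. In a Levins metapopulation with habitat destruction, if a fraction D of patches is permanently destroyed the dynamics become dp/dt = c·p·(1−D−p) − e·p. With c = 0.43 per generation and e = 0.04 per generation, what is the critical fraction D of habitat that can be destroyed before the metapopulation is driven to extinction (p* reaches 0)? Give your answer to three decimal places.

The nontrivial equilibrium is p* = (1−D) − e/c; extinction occurs when this hits zero.
So D_crit = 1 − e/c = 1 − 0.04/0.43 = 1 − 0.0930 = 0.9070.
This equals the undisturbed p*, a classic result of Lande's extension.

0.907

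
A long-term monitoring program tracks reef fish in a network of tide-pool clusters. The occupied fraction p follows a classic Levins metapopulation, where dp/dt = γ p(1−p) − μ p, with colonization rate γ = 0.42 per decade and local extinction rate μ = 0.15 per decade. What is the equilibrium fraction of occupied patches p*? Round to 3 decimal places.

0.643

Setting dp/dt = 0 and dividing through by p* gives γ·(1−p*) = μ.
So p* = 1 − μ/γ = 1 − 0.15/0.42 = 1 − 0.3571 = 0.6429.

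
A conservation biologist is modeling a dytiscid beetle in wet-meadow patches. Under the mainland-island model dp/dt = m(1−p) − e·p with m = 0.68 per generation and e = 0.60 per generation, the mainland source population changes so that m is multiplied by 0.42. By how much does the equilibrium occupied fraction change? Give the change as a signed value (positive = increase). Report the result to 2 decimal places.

Before: p* = 0.68/(0.68+0.60) = 0.5312.
After: m = 0.2856, e = 0.6; p* = 0.2856/0.8856 = 0.3225.
Δp* = 0.3225 − 0.5312 = -0.2088.

-0.21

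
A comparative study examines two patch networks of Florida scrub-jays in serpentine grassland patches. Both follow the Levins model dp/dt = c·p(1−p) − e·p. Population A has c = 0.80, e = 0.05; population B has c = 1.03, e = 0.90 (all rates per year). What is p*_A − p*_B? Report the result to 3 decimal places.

A: p*_A = 1 − 0.05/0.80 = 0.9375.
B: p*_B = 1 − 0.90/1.03 = 0.1262.
p*_A − p*_B = 0.9375 − 0.1262 = 0.8113.

0.811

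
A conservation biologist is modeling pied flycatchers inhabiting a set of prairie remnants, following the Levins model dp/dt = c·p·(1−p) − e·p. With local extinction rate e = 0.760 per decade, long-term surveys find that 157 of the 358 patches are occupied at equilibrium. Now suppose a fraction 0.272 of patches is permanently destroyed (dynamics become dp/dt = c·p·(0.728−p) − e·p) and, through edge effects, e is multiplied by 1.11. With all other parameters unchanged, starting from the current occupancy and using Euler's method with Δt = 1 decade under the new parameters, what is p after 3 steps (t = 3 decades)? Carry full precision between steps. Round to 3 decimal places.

0.172

Observed p* = 157/358 = 0.43855.
Balance c(1−p*) = e gives c = e/(1 − 0.43855) = 0.760/0.56145 = 1.35363.
Starting from p₀ = 0.43855; update p ← p + (dp/dt)·Δt with the new parameters.
  1  |  dp/dt·Δt = -0.198130  |  p_1 = 0.240417
  2  |  dp/dt·Δt = -0.044139  |  p_2 = 0.196278
  3  |  dp/dt·Δt = -0.024308  |  p_3 = 0.171970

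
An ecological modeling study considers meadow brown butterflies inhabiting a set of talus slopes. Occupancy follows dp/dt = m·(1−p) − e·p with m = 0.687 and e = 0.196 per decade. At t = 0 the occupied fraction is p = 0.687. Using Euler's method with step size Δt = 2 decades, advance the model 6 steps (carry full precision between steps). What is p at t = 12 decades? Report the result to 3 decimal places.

0.760

Update rule: p ← p + [m·(1−p) − e·p]·Δt with Δt = 2.
  1  |  dp/dt·Δt = +0.160758  |  p_1 = 0.847758
  2  |  dp/dt·Δt = -0.123141  |  p_2 = 0.724617
  3  |  dp/dt·Δt = +0.094326  |  p_3 = 0.818943
  4  |  dp/dt·Δt = -0.072254  |  p_4 = 0.746690
  5  |  dp/dt·Δt = +0.055346  |  p_5 = 0.802036
  6  |  dp/dt·Δt = -0.042395  |  p_6 = 0.759641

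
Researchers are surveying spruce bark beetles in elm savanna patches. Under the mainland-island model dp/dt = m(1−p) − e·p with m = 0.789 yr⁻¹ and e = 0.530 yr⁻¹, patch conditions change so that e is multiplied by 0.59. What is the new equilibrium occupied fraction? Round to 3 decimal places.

Before: p* = 0.789/(0.789+0.530) = 0.5982.
After: m = 0.789, e = 0.3127; p* = 0.789/1.1017 = 0.7162.

0.716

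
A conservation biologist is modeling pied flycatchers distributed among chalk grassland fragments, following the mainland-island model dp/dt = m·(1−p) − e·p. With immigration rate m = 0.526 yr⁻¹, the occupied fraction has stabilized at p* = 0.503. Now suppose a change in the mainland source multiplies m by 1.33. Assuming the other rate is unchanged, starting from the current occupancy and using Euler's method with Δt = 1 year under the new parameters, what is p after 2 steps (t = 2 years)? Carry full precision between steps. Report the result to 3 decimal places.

0.570

Balance m(1−p*) = e·p* gives e = m(1−p*)/p* = 0.526×0.49700/0.50300 = 0.51973.
Starting from p₀ = 0.50300; update p ← p + (dp/dt)·Δt with the new parameters.
p: 0.50300 → 0.58927  (Δp = +0.08627)
p: 0.58927 → 0.57035  (Δp = -0.01892)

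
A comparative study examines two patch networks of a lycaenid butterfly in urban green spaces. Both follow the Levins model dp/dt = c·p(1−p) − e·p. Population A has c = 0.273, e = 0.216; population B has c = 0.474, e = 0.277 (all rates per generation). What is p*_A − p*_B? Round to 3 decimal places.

-0.207

A: p*_A = 1 − 0.216/0.273 = 0.2088.
B: p*_B = 1 − 0.277/0.474 = 0.4156.
p*_A − p*_B = 0.2088 − 0.4156 = -0.2068.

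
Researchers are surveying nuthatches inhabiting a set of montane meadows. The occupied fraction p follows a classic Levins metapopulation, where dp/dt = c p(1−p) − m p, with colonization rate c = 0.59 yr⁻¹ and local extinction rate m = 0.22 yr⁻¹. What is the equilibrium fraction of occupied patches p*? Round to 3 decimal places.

0.627

Setting dp/dt = 0 and dividing through by p* gives c·(1−p*) = m.
So p* = 1 − m/c = 1 − 0.22/0.59 = 1 − 0.3729 = 0.6271.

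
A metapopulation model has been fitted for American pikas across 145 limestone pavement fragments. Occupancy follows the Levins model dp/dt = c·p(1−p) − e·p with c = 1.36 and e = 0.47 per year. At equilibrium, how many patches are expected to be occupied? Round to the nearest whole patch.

p* = 1 − e/c = 1 − 0.47/1.36 = 0.6544.
Expected occupied patches = N × p* = 145 × 0.6544 = 94.89 ≈ 95.

95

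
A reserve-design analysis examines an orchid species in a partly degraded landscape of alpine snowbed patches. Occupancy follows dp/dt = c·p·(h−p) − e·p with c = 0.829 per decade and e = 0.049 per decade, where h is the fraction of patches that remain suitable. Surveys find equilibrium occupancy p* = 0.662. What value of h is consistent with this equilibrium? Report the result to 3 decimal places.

At equilibrium c(h−p*) = e, so h = p* + e/c.
h = 0.662 + 0.049/0.829 = 0.662 + 0.0591 = 0.7211.

0.721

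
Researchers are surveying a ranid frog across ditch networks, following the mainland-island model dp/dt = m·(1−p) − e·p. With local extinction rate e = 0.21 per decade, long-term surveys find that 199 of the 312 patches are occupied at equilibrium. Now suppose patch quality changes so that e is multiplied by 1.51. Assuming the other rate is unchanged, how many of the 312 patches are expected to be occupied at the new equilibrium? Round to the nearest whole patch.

Observed p* = 199/312 = 0.63782.
Balance m(1−p*) = e·p* gives m = e·p*/(1−p*) = 0.21×0.63782/0.36218 = 0.36982.
New p* = m/(m+e) = 0.36982/(0.36982+0.31710) = 0.53837.
Expected occupied = 312 × 0.53837 = 167.97 ≈ 168.

168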